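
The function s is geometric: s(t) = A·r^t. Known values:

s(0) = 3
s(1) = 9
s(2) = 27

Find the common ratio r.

Consecutive ratio: 9/3 = 3, and 27/9 = 3, so r = 3.
Then A·3^0 = 3 gives A = 3, and s(t) = 3·3^t.

3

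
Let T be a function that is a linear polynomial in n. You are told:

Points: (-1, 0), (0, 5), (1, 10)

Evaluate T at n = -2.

Write T(n) = an + b; the 3 given values yield a linear system in the 2 coefficients.
Solving, T(n) = 5n + 5.
Then T(-2) = -5.

-5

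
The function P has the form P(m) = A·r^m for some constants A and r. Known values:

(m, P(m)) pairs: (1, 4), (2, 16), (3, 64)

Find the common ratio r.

Consecutive ratio: 16/4 = 4, and 64/16 = 4, so r = 4.
Then A·4^1 = 4 gives A = 1, and P(m) = 1·4^m.

4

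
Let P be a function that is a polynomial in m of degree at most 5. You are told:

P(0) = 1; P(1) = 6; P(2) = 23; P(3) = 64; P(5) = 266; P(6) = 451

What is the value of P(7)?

Write P(m) = am^5 + bm^4 + cm³ + dm² + em + p; the 6 given values yield a linear system in the 6 coefficients.
Solving, the top 2 coefficients vanish, and P(m) = 2m³ + 3m + 1.
Then P(7) = 708.

708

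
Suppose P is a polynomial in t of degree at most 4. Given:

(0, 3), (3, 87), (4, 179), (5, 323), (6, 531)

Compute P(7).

815

Write P(t) = at^4 + bt³ + ct² + dt + e; the 5 given values yield a linear system in the 5 coefficients.
Solving, the leading coefficient vanishes, and P(t) = 2t³ + 2t² + 4t + 3.
Then P(7) = 815.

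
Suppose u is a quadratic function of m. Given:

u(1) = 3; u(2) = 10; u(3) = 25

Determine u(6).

118

Write u(m) = am² + bm + c; the 3 given values yield a linear system in the 3 coefficients.
Solving, u(m) = 4m² - 5m + 4.
Then u(6) = 118.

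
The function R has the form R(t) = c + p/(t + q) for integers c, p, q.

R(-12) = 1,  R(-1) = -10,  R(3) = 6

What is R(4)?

5

(R(t) − c)(t + q) = p for each data point; the three points give a linear system in c and q, then p follows.
Solving: c = 2, q = 0, p = 12, so R(t) = 2 + 12/(t + 0).
Then R(4) = 2 + 12/4 = 5.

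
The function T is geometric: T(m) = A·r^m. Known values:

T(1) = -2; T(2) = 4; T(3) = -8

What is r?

Consecutive ratio: 4/(-2) = -2, and -8/4 = -2, so r = -2.
Then A·(-2)^1 = -2 gives A = 1, and T(m) = 1·(-2)^m.

-2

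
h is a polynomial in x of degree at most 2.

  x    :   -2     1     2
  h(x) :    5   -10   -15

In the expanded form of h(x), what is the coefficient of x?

-5

Write h(x) = ax² + bx + c; the 3 given values yield a linear system in the 3 coefficients.
Solving, the leading coefficient vanishes, and h(x) = -5x - 5.
The coefficient of x is -5.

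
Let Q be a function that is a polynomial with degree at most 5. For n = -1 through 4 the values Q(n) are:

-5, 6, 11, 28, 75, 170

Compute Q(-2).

-40

First differences: 11, 5, 17, 47, 95. Second differences: -6, 12, 30, 48. Third differences: 18, 18, 18.
Level-3 differences are constant, so Q has degree 3.
Fitting a degree-3 polynomial gives Q(n) = 3n³ - 3n² + 5n + 6.
Then Q(-2) = -40.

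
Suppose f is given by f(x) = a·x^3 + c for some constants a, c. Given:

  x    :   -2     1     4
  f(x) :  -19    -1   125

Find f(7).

From f(-2) = -19 and f(1) = -1: -8a + c = -19 and 1a + c = -1.
Subtracting: 9a = 18, so a = 2; then c = -19 − 2·(-8) = -3.
So f(x) = 2x³ − 3, and f(7) = 683.

683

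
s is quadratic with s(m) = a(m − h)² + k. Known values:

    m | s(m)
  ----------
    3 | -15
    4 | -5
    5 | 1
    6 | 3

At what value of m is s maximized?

First differences 10, 6, 2; second difference -4 = 2a, so a = -2.
Expanding, the m-coefficient is −2ah = 4h; matching it to the data gives h = 6, and then k = 3.
So s(m) = -2(m − 6)² + 3.
Hence h = 6.

6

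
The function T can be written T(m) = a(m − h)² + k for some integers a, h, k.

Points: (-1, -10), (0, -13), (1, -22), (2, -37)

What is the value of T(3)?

-58

First differences -3, -9, -15; second difference -6 = 2a, so a = -3.
Expanding, the m-coefficient is −2ah = 6h; matching it to the data gives h = -1, and then k = -10.
So T(m) = -3(m + 1)² − 10.
T(3) = -3·4² − 10 = -58.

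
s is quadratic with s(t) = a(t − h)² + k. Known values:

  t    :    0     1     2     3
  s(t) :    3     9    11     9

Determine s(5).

-7

First differences 6, 2, -2; second difference -4 = 2a, so a = -2.
Expanding, the t-coefficient is −2ah = 4h; matching it to the data gives h = 2, and then k = 11.
So s(t) = -2(t − 2)² + 11.
s(5) = -2·3² + 11 = -7.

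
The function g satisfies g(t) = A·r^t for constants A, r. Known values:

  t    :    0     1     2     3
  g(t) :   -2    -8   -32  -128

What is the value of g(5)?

-2048

Consecutive ratio: -8/(-2) = 4, and -32/(-8) = 4, so r = 4.
Then A·4^0 = -2 gives A = -2, and g(t) = -2·4^t.
g(5) = -2·4^5 = -2048.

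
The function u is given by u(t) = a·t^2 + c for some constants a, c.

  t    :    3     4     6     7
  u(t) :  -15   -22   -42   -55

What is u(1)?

From u(3) = -15 and u(4) = -22: 9a + c = -15 and 16a + c = -22.
Subtracting: 7a = -7, so a = -1; then c = -15 − (-1)·9 = -6.
So u(t) = -1t² − 6, and u(1) = -7.

-7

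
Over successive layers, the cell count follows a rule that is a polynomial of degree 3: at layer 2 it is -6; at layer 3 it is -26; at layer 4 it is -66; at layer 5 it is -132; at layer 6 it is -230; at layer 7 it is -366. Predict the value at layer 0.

-2

Write the value at x as P(x).
Write P(x) = ax³ + bx² + cx + d; the 6 given values yield a linear system in the 4 coefficients.
Solving, P(x) = -x³ - x² + 4x - 2.
Then P(0) = -2.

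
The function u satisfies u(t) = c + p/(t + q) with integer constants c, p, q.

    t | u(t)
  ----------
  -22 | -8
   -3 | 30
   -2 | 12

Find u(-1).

(u(t) − c)(t + q) = p for each data point; the three points give a linear system in c and q, then p follows.
Solving: c = -6, q = 4, p = 36, so u(t) = -6 + 36/(t + 4).
Then u(-1) = -6 + 36/3 = 6.

6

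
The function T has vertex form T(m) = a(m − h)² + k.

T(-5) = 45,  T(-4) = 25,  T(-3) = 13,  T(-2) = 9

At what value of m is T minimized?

-2

First differences -20, -12, -4; second difference 8 = 2a, so a = 4.
Expanding, the m-coefficient is −2ah = -8h; matching it to the data gives h = -2, and then k = 9.
So T(m) = 4(m + 2)² + 9.
Hence h = -2.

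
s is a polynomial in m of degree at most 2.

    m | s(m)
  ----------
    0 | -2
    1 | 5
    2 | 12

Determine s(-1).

Write s(m) = am² + bm + c; the 3 given values yield a linear system in the 3 coefficients.
Solving, the leading coefficient vanishes, and s(m) = 7m - 2.
Then s(-1) = -9.

-9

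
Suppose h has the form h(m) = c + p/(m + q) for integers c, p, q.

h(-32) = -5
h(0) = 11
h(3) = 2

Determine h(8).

-1

(h(m) − c)(m + q) = p for each data point; the three points give a linear system in c and q, then p follows.
Solving: c = -4, q = 2, p = 30, so h(m) = -4 + 30/(m + 2).
Then h(8) = -4 + 30/10 = -1.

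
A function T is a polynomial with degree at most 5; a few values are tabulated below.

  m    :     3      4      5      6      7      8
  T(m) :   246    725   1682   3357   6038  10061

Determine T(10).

23717

Write T(m) = am^5 + bm^4 + cm³ + dm² + em + p; the 6 given values yield a linear system in the 6 coefficients.
Solving, the leading coefficient vanishes, and T(m) = 2m^4 + 4m³ - 3m² + 2m - 3.
Then T(10) = 23717.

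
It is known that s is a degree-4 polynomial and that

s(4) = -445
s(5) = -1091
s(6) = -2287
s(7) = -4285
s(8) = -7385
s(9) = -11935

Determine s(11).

First differences: -646, -1196, -1998, -3100, -4550. Second differences: -550, -802, -1102, -1450. Third differences: -252, -300, -348. Fourth differences: -48, -48.
Level-4 differences are constant, so s has degree 4.
Fitting a degree-4 polynomial gives s(m) = -2m^4 + 2m³ - 3m² - 3m - 1.
Then s(11) = -27017.

-27017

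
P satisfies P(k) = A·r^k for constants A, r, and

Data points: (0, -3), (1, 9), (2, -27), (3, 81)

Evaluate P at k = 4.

Consecutive ratio: 9/(-3) = -3, and -27/9 = -3, so r = -3.
Then A·(-3)^0 = -3 gives A = -3, and P(k) = -3·(-3)^k.
P(4) = -3·(-3)^4 = -243.

-243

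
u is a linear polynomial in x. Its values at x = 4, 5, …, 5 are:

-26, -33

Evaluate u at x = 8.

Write u(x) = ax + b; the 2 given values yield a linear system in the 2 coefficients.
Solving, u(x) = -7x + 2.
Then u(8) = -54.

-54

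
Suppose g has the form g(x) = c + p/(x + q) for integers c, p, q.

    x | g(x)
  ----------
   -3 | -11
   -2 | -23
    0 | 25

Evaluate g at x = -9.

-2

(g(x) − c)(x + q) = p for each data point; the three points give a linear system in c and q, then p follows.
Solving: c = 1, q = 1, p = 24, so g(x) = 1 + 24/(x + 1).
Then g(-9) = 1 + 24/(-8) = -2.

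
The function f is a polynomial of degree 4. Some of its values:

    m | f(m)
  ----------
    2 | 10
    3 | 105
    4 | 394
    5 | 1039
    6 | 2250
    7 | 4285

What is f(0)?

-6

Write f(m) = am^4 + bm³ + cm² + dm + e; the 6 given values yield a linear system in the 5 coefficients.
Solving, f(m) = 2m^4 - m³ - 4m² + 4m - 6.
Then f(0) = -6.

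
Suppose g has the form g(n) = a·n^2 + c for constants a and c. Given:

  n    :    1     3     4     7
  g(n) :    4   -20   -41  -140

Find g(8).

-185

From g(1) = 4 and g(3) = -20: 1a + c = 4 and 9a + c = -20.
Subtracting: 8a = -24, so a = -3; then c = 4 − (-3)·1 = 7.
So g(n) = -3n² + 7, and g(8) = -185.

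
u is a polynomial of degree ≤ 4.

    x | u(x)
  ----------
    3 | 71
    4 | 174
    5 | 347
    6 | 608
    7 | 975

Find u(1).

3

First differences: 103, 173, 261, 367. Second differences: 70, 88, 106. Third differences: 18, 18.
Level-3 differences are constant, so u has degree 3.
Fitting a degree-3 polynomial gives u(x) = 3x³ - x² - x + 2.
Then u(1) = 3.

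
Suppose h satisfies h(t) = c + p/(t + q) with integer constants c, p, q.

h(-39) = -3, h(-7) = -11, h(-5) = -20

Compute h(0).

(h(t) − c)(t + q) = p for each data point; the three points give a linear system in c and q, then p follows.
Solving: c = -2, q = 3, p = 36, so h(t) = -2 + 36/(t + 3).
Then h(0) = -2 + 36/3 = 10.

10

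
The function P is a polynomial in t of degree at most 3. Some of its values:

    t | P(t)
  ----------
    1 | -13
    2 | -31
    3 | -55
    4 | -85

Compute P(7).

Write P(t) = at³ + bt² + ct + d; the 4 given values yield a linear system in the 4 coefficients.
Solving, the leading coefficient vanishes, and P(t) = -3t² - 9t - 1.
Then P(7) = -211.

-211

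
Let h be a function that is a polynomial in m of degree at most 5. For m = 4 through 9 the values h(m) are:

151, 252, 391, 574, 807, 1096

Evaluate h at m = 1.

First differences: 101, 139, 183, 233, 289. Second differences: 38, 44, 50, 56. Third differences: 6, 6, 6.
Level-3 differences are constant, so h has degree 3.
Fitting a degree-3 polynomial gives h(m) = m³ + 4m² + 4m + 7.
Then h(1) = 16.

16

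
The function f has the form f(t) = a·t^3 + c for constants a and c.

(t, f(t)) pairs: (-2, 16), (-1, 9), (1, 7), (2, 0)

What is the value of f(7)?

From f(-2) = 16 and f(-1) = 9: -8a + c = 16 and -1a + c = 9.
Subtracting: 7a = -7, so a = -1; then c = 16 − (-1)·(-8) = 8.
So f(t) = -1t³ + 8, and f(7) = -335.

-335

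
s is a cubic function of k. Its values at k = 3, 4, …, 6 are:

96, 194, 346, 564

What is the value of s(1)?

Write s(k) = ak³ + bk² + ck + d; the 4 given values yield a linear system in the 4 coefficients.
Solving, s(k) = 2k³ + 3k² + 3k + 6.
Then s(1) = 14.

14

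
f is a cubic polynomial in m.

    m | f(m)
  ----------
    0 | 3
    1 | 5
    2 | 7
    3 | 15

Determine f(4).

Write f(m) = am³ + bm² + cm + d; the 4 given values yield a linear system in the 4 coefficients.
Solving, f(m) = m³ - 3m² + 4m + 3.
Then f(4) = 35.

35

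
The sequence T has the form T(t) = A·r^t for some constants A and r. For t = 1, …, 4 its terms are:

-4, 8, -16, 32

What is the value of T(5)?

-64

Consecutive ratio: 8/(-4) = -2, and -16/8 = -2, so r = -2.
Then A·(-2)^1 = -4 gives A = 2, and T(t) = 2·(-2)^t.
T(5) = 2·(-2)^5 = -64.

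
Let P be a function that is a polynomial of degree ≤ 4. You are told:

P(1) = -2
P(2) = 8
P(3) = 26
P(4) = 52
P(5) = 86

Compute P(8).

236

Write P(t) = at^4 + bt³ + ct² + dt + e; the 5 given values yield a linear system in the 5 coefficients.
Solving, the top 2 coefficients vanish, and P(t) = 4t² - 2t - 4.
Then P(8) = 236.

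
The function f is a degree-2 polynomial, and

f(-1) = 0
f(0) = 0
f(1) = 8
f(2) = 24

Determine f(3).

48

First differences: 0, 8, 16. Second differences: 8, 8.
Level-2 differences are constant, so f has degree 2.
Extending the table by one column gives the next first difference 24, so f(3) = 24 + 24 = 48.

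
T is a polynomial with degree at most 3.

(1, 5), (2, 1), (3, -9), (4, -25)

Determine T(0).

Write T(x) = ax³ + bx² + cx + d; the 4 given values yield a linear system in the 4 coefficients.
Solving, the leading coefficient vanishes, and T(x) = -3x² + 5x + 3.
Then T(0) = 3.

3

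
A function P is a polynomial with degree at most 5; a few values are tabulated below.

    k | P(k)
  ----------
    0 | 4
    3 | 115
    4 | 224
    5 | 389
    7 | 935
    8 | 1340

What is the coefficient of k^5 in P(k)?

0

Write P(k) = ak^5 + bk^4 + ck³ + dk² + ek + p; the 6 given values yield a linear system in the 6 coefficients.
Solving, the top 2 coefficients vanish, and P(k) = 2k³ + 4k² + 7k + 4.
The coefficient of k^5 is 0.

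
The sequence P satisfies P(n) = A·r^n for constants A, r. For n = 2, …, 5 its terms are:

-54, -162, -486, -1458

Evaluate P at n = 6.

Consecutive ratio: -162/(-54) = 3, and -486/(-162) = 3, so r = 3.
Then A·3^2 = -54 gives A = -6, and P(n) = -6·3^n.
P(6) = -6·3^6 = -4374.

-4374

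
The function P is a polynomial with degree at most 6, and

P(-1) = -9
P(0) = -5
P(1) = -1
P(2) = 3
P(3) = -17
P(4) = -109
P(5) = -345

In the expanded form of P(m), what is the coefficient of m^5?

0

Write P(m) = am^6 + bm^5 + cm^4 + dm³ + em² + pm + q; the 7 given values yield a linear system in the 7 coefficients.
Solving, the top 2 coefficients vanish, and P(m) = -m^4 + 2m³ + m² + 2m - 5.
The coefficient of m^5 is 0.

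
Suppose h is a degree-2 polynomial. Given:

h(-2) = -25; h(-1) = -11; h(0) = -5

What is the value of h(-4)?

-77

Write h(m) = am² + bm + c; the 3 given values yield a linear system in the 3 coefficients.
Solving, h(m) = -4m² + 2m - 5.
Then h(-4) = -77.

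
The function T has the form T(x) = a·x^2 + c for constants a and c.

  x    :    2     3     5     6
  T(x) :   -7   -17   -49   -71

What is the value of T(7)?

From T(2) = -7 and T(3) = -17: 4a + c = -7 and 9a + c = -17.
Subtracting: 5a = -10, so a = -2; then c = -7 − (-2)·4 = 1.
So T(x) = -2x² + 1, and T(7) = -97.

-97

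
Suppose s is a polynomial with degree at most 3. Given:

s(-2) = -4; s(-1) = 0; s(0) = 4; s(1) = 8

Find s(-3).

-8

First differences: 4, 4, 4.
Level-1 differences are constant, so s has degree 1.
Fitting a degree-1 polynomial gives s(t) = 4t + 4.
Then s(-3) = -8.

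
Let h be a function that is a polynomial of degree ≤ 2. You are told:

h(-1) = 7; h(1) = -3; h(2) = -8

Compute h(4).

Write h(m) = am² + bm + c; the 3 given values yield a linear system in the 3 coefficients.
Solving, the leading coefficient vanishes, and h(m) = -5m + 2.
Then h(4) = -18.

-18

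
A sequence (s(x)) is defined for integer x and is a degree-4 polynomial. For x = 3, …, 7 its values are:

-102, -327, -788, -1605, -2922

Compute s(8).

-4907

Write s(x) = ax^4 + bx³ + cx² + dx + e; the 5 given values yield a linear system in the 5 coefficients.
Solving, s(x) = -x^4 - 2x³ + 3x² + 3x - 3.
Then s(8) = -4907.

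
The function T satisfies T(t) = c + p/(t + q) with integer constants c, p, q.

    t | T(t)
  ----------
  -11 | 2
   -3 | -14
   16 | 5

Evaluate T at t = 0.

13

(T(t) − c)(t + q) = p for each data point; the three points give a linear system in c and q, then p follows.
Solving: c = 4, q = 2, p = 18, so T(t) = 4 + 18/(t + 2).
Then T(0) = 4 + 18/2 = 13.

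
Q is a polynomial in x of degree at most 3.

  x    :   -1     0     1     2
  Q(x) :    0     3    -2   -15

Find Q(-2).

-11

Write Q(x) = ax³ + bx² + cx + d; the 4 given values yield a linear system in the 4 coefficients.
Solving, the leading coefficient vanishes, and Q(x) = -4x² - x + 3.
Then Q(-2) = -11.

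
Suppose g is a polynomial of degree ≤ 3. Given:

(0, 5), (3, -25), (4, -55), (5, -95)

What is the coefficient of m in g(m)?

Write g(m) = am³ + bm² + cm + d; the 4 given values yield a linear system in the 4 coefficients.
Solving, the leading coefficient vanishes, and g(m) = -5m² + 5m + 5.
The coefficient of m is 5.

5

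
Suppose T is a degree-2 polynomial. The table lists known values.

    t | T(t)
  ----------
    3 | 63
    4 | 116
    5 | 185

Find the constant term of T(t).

Write T(t) = at² + bt + c; the 3 given values yield a linear system in the 3 coefficients.
Solving, T(t) = 8t² - 3t.
The constant term is T(0) = 0.

0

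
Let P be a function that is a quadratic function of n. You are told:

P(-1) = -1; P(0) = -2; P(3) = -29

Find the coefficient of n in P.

-3

Write P(n) = an² + bn + c; the 3 given values yield a linear system in the 3 coefficients.
Solving, P(n) = -2n² - 3n - 2.
The coefficient of n is -3.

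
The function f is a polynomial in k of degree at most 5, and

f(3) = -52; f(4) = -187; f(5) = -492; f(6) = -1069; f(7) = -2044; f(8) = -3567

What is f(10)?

First differences: -135, -305, -577, -975, -1523. Second differences: -170, -272, -398, -548. Third differences: -102, -126, -150. Fourth differences: -24, -24.
Level-4 differences are constant, so f has degree 4.
Fitting a degree-4 polynomial gives f(k) = -k^4 + k³ + 3k - 7.
Then f(10) = -8977.

-8977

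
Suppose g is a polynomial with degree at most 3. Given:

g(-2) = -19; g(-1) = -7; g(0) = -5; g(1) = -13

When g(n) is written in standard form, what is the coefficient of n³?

First differences: 12, 2, -8. Second differences: -10, -10.
Level-2 differences are constant, so g has degree 2.
Fitting a degree-2 polynomial gives g(n) = -5n² - 3n - 5.
The coefficient of n³ is 0.

0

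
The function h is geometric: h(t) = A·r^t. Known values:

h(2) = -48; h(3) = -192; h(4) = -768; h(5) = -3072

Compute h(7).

-49152

Consecutive ratio: -192/(-48) = 4, and -768/(-192) = 4, so r = 4.
Then A·4^2 = -48 gives A = -3, and h(t) = -3·4^t.
h(7) = -3·4^7 = -49152.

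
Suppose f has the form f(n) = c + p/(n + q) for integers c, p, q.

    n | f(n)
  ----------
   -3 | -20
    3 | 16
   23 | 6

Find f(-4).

-12

(f(n) − c)(n + q) = p for each data point; the three points give a linear system in c and q, then p follows.
Solving: c = 4, q = 1, p = 48, so f(n) = 4 + 48/(n + 1).
Then f(-4) = 4 + 48/(-3) = -12.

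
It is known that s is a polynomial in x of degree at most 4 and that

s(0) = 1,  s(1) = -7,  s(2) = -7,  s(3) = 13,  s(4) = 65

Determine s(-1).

Write s(x) = ax^4 + bx³ + cx² + dx + e; the 5 given values yield a linear system in the 5 coefficients.
Solving, the leading coefficient vanishes, and s(x) = 2x³ - 2x² - 8x + 1.
Then s(-1) = 5.

5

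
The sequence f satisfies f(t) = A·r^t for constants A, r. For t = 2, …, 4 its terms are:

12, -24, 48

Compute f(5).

-96

Consecutive ratio: -24/12 = -2, and 48/(-24) = -2, so r = -2.
Then A·(-2)^2 = 12 gives A = 3, and f(t) = 3·(-2)^t.
f(5) = 3·(-2)^5 = -96.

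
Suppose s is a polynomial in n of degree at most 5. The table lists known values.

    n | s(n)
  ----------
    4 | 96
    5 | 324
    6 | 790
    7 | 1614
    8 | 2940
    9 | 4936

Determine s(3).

First differences: 228, 466, 824, 1326, 1996. Second differences: 238, 358, 502, 670. Third differences: 120, 144, 168. Fourth differences: 24, 24.
Level-4 differences are constant, so s has degree 4.
Fitting a degree-4 polynomial gives s(n) = n^4 - 2n³ - 2n² - n + 4.
Then s(3) = 10.

10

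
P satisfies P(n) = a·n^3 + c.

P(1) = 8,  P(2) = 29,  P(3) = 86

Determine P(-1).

2

From P(1) = 8 and P(2) = 29: 1a + c = 8 and 8a + c = 29.
Subtracting: 7a = 21, so a = 3; then c = 8 − 3·1 = 5.
So P(n) = 3n³ + 5, and P(-1) = 2.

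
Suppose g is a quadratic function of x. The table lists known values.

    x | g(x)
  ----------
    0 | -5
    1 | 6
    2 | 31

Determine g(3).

Write g(x) = ax² + bx + c; the 3 given values yield a linear system in the 3 coefficients.
Solving, g(x) = 7x² + 4x - 5.
Then g(3) = 70.

70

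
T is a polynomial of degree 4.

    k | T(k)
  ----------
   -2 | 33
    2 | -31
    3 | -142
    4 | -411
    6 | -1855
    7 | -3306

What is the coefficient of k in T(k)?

-4

Write T(k) = ak^4 + bk³ + ck² + dk + e; the 6 given values yield a linear system in the 5 coefficients.
Solving, T(k) = -k^4 - 3k³ + 3k² - 4k + 5.
The coefficient of k is -4.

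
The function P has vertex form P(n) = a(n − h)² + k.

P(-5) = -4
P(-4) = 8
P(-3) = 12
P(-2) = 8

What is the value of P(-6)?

-24

First differences 12, 4, -4; second difference -8 = 2a, so a = -4.
Expanding, the n-coefficient is −2ah = 8h; matching it to the data gives h = -3, and then k = 12.
So P(n) = -4(n + 3)² + 12.
P(-6) = -4·(-3)² + 12 = -24.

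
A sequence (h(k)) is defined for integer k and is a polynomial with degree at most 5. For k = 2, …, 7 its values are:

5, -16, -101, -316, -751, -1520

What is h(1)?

First differences: -21, -85, -215, -435, -769. Second differences: -64, -130, -220, -334. Third differences: -66, -90, -114. Fourth differences: -24, -24.
Level-4 differences are constant, so h has degree 4.
Fitting a degree-4 polynomial gives h(k) = -k^4 + 3k³ - 4k² + 7k - 1.
Then h(1) = 4.

4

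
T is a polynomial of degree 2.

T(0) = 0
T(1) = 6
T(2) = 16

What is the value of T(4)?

48

Write T(n) = an² + bn + c; the 3 given values yield a linear system in the 3 coefficients.
Solving, T(n) = 2n² + 4n.
Then T(4) = 48.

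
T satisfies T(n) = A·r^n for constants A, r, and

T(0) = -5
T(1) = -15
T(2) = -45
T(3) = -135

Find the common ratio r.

3

Consecutive ratio: -15/(-5) = 3, and -45/(-15) = 3, so r = 3.
Then A·3^0 = -5 gives A = -5, and T(n) = -5·3^n.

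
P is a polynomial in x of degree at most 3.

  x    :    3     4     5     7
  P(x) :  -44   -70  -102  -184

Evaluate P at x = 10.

-352

Write P(x) = ax³ + bx² + cx + d; the 4 given values yield a linear system in the 4 coefficients.
Solving, the leading coefficient vanishes, and P(x) = -3x² - 5x - 2.
Then P(10) = -352.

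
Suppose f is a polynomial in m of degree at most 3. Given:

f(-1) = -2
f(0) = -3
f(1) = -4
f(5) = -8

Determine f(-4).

Write f(m) = am³ + bm² + cm + d; the 4 given values yield a linear system in the 4 coefficients.
Solving, the top 2 coefficients vanish, and f(m) = -m - 3.
Then f(-4) = 1.

1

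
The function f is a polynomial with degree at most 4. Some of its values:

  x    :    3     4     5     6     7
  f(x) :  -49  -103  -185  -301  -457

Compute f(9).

-913

First differences: -54, -82, -116, -156. Second differences: -28, -34, -40. Third differences: -6, -6.
Level-3 differences are constant, so f has degree 3.
Fitting a degree-3 polynomial gives f(x) = -x³ - 2x² - 3x + 5.
Then f(9) = -913.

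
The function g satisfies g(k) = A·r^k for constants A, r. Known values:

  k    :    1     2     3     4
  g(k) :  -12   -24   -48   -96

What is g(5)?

-192

Consecutive ratio: -24/(-12) = 2, and -48/(-24) = 2, so r = 2.
Then A·2^1 = -12 gives A = -6, and g(k) = -6·2^k.
g(5) = -6·2^5 = -192.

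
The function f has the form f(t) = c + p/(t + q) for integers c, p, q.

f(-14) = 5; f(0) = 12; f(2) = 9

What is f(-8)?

4

(f(t) − c)(t + q) = p for each data point; the three points give a linear system in c and q, then p follows.
Solving: c = 6, q = 2, p = 12, so f(t) = 6 + 12/(t + 2).
Then f(-8) = 6 + 12/(-6) = 4.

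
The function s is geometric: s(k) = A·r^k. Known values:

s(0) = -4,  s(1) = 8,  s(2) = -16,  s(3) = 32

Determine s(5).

Consecutive ratio: 8/(-4) = -2, and -16/8 = -2, so r = -2.
Then A·(-2)^0 = -4 gives A = -4, and s(k) = -4·(-2)^k.
s(5) = -4·(-2)^5 = 128.

128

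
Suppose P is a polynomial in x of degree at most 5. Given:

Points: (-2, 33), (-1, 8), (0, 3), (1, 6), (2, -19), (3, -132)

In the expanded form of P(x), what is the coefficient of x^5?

0

First differences: -25, -5, 3, -25, -113. Second differences: 20, 8, -28, -88. Third differences: -12, -36, -60. Fourth differences: -24, -24.
Level-4 differences are constant, so P has degree 4.
Fitting a degree-4 polynomial gives P(x) = -x^4 - 4x³ + 5x² + 3x + 3.
The coefficient of x^5 is 0.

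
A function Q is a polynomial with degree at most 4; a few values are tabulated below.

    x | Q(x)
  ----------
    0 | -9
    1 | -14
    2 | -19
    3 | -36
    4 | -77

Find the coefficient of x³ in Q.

First differences: -5, -5, -17, -41. Second differences: 0, -12, -24. Third differences: -12, -12.
Level-3 differences are constant, so Q has degree 3.
Fitting a degree-3 polynomial gives Q(x) = -2x³ + 6x² - 9x - 9.
The coefficient of x³ is -2.

-2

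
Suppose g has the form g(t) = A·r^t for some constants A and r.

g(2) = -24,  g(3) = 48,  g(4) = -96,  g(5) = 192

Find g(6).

Consecutive ratio: 48/(-24) = -2, and -96/48 = -2, so r = -2.
Then A·(-2)^2 = -24 gives A = -6, and g(t) = -6·(-2)^t.
g(6) = -6·(-2)^6 = -384.

-384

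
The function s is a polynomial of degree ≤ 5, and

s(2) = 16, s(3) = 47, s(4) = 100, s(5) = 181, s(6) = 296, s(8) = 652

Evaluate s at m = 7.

Write s(m) = am^5 + bm^4 + cm³ + dm² + em + p; the 6 given values yield a linear system in the 6 coefficients.
Solving, the top 2 coefficients vanish, and s(m) = m³ + 2m² + 2m - 4.
Then s(7) = 451.

451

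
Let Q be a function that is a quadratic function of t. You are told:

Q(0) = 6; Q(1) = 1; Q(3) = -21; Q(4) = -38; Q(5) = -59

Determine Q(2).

-8

Write Q(t) = at² + bt + c; the 5 given values yield a linear system in the 3 coefficients.
Solving, Q(t) = -2t² - 3t + 6.
Then Q(2) = -8.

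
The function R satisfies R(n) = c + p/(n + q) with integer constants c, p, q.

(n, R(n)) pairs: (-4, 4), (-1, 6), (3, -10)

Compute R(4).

-4

(R(n) − c)(n + q) = p for each data point; the three points give a linear system in c and q, then p follows.
Solving: c = 2, q = -2, p = -12, so R(n) = 2 − 12/(n − 2).
Then R(4) = 2 − 12/2 = -4.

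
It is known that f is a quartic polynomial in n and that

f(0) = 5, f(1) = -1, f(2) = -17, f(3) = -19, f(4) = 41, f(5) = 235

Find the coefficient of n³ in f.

-2

Write f(n) = an^4 + bn³ + cn² + dn + e; the 6 given values yield a linear system in the 5 coefficients.
Solving, f(n) = n^4 - 2n³ - 6n² + n + 5.
The coefficient of n³ is -2.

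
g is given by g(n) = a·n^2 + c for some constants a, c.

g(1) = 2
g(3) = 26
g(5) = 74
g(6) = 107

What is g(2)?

11

From g(1) = 2 and g(3) = 26: 1a + c = 2 and 9a + c = 26.
Subtracting: 8a = 24, so a = 3; then c = 2 − 3·1 = -1.
So g(n) = 3n² − 1, and g(2) = 11.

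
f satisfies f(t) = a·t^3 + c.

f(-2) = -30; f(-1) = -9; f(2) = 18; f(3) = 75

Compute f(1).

From f(-2) = -30 and f(-1) = -9: -8a + c = -30 and -1a + c = -9.
Subtracting: 7a = 21, so a = 3; then c = -30 − 3·(-8) = -6.
So f(t) = 3t³ − 6, and f(1) = -3.

-3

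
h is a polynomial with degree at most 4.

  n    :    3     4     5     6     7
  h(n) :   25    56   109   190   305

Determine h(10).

Write h(n) = an^4 + bn³ + cn² + dn + e; the 5 given values yield a linear system in the 5 coefficients.
Solving, the leading coefficient vanishes, and h(n) = n³ - n² + n + 4.
Then h(10) = 914.

914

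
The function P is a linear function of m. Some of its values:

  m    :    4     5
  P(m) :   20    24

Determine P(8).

Write P(m) = am + b; the 2 given values yield a linear system in the 2 coefficients.
Solving, P(m) = 4m + 4.
Then P(8) = 36.

36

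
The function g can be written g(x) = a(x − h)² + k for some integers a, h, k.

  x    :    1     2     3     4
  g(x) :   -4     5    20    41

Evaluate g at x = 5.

68

First differences 9, 15, 21; second difference 6 = 2a, so a = 3.
Expanding, the x-coefficient is −2ah = -6h; matching it to the data gives h = 0, and then k = -7.
So g(x) = 3(x + 0)² − 7.
g(5) = 3·5² − 7 = 68.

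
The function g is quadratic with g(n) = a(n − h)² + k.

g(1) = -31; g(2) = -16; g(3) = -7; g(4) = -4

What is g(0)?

-52

First differences 15, 9, 3; second difference -6 = 2a, so a = -3.
Expanding, the n-coefficient is −2ah = 6h; matching it to the data gives h = 4, and then k = -4.
So g(n) = -3(n − 4)² − 4.
g(0) = -3·(-4)² − 4 = -52.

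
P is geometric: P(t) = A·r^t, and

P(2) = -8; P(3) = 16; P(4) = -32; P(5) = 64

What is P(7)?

Consecutive ratio: 16/(-8) = -2, and -32/16 = -2, so r = -2.
Then A·(-2)^2 = -8 gives A = -2, and P(t) = -2·(-2)^t.
P(7) = -2·(-2)^7 = 256.

256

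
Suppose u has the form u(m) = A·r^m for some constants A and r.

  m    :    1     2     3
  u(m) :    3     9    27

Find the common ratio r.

Consecutive ratio: 9/3 = 3, and 27/9 = 3, so r = 3.
Then A·3^1 = 3 gives A = 1, and u(m) = 1·3^m.

3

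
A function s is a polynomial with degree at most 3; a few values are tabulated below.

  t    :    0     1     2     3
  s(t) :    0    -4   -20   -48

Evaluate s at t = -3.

First differences: -4, -16, -28. Second differences: -12, -12.
Level-2 differences are constant, so s has degree 2.
Fitting a degree-2 polynomial gives s(t) = -6t² + 2t.
Then s(-3) = -60.

-60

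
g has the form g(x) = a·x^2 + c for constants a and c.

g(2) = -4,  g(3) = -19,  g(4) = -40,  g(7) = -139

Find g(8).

From g(2) = -4 and g(3) = -19: 4a + c = -4 and 9a + c = -19.
Subtracting: 5a = -15, so a = -3; then c = -4 − (-3)·4 = 8.
So g(x) = -3x² + 8, and g(8) = -184.

-184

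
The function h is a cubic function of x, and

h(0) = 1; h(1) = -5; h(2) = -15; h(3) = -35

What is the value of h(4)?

-71

Write h(x) = ax³ + bx² + cx + d; the 4 given values yield a linear system in the 4 coefficients.
Solving, h(x) = -x³ + x² - 6x + 1.
Then h(4) = -71.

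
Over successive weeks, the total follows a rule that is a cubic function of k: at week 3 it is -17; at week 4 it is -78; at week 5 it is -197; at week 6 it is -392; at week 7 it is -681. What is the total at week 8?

-1082

Write the value at k as g(k).
First differences: -61, -119, -195, -289. Second differences: -58, -76, -94. Third differences: -18, -18.
Level-3 differences are constant, so g has degree 3.
Fitting a degree-3 polynomial gives g(k) = -3k³ + 7k² + k - 2.
Then g(8) = -1082.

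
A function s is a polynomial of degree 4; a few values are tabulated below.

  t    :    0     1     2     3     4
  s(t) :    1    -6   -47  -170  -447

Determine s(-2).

-15

Write s(t) = at^4 + bt³ + ct² + dt + e; the 5 given values yield a linear system in the 5 coefficients.
Solving, s(t) = -t^4 - 2t³ - 4t² + 1.
Then s(-2) = -15.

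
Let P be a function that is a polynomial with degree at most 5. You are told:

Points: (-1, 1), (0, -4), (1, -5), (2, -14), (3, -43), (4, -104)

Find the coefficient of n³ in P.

-2

First differences: -5, -1, -9, -29, -61. Second differences: 4, -8, -20, -32. Third differences: -12, -12, -12.
Level-3 differences are constant, so P has degree 3.
Fitting a degree-3 polynomial gives P(n) = -2n³ + 2n² - n - 4.
The coefficient of n³ is -2.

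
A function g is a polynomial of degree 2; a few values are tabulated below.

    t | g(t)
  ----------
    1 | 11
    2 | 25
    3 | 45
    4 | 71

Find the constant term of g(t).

3

First differences: 14, 20, 26. Second differences: 6, 6.
Level-2 differences are constant, so g has degree 2.
Fitting a degree-2 polynomial gives g(t) = 3t² + 5t + 3.
The constant term is g(0) = 3.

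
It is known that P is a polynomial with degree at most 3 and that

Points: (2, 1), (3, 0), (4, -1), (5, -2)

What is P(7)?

Write P(k) = ak³ + bk² + ck + d; the 4 given values yield a linear system in the 4 coefficients.
Solving, the top 2 coefficients vanish, and P(k) = -k + 3.
Then P(7) = -4.

-4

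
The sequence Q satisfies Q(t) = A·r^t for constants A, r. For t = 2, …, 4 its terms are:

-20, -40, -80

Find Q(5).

-160

Consecutive ratio: -40/(-20) = 2, and -80/(-40) = 2, so r = 2.
Then A·2^2 = -20 gives A = -5, and Q(t) = -5·2^t.
Q(5) = -5·2^5 = -160.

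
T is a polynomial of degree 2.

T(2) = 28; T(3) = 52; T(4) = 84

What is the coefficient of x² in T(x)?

4

Write T(x) = ax² + bx + c; the 3 given values yield a linear system in the 3 coefficients.
Solving, T(x) = 4x² + 4x + 4.
The coefficient of x² is 4.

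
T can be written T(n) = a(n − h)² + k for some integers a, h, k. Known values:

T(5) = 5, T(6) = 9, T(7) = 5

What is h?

First differences 4, -4; second difference -8 = 2a, so a = -4.
Expanding, the n-coefficient is −2ah = 8h; matching it to the data gives h = 6, and then k = 9.
So T(n) = -4(n − 6)² + 9.
Hence h = 6.

6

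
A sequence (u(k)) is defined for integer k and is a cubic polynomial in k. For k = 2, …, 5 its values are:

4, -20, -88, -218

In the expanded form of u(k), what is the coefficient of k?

8

Write u(k) = ak³ + bk² + ck + d; the 4 given values yield a linear system in the 4 coefficients.
Solving, u(k) = -3k³ + 5k² + 8k - 8.
The coefficient of k is 8.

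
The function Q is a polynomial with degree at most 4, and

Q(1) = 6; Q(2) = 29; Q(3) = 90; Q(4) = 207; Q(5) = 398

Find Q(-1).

First differences: 23, 61, 117, 191. Second differences: 38, 56, 74. Third differences: 18, 18.
Level-3 differences are constant, so Q has degree 3.
Fitting a degree-3 polynomial gives Q(x) = 3x³ + x² - x + 3.
Then Q(-1) = 2.

2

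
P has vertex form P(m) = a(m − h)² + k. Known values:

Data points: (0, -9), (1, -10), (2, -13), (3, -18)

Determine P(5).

First differences -1, -3, -5; second difference -2 = 2a, so a = -1.
Expanding, the m-coefficient is −2ah = 2h; matching it to the data gives h = 0, and then k = -9.
So P(m) = -1(m + 0)² − 9.
P(5) = -1·5² − 9 = -34.

-34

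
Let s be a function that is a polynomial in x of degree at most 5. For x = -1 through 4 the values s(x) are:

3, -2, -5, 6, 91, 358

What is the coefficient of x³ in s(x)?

Write s(x) = ax^5 + bx^4 + cx³ + dx² + ex + p; the 6 given values yield a linear system in the 6 coefficients.
Solving, the leading coefficient vanishes, and s(x) = 2x^4 - 2x³ - x² - 2x - 2.
The coefficient of x³ is -2.

-2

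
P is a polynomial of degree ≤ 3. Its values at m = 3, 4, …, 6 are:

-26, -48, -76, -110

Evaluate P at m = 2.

-10

First differences: -22, -28, -34. Second differences: -6, -6.
Level-2 differences are constant, so P has degree 2.
Fitting a degree-2 polynomial gives P(m) = -3m² - m + 4.
Then P(2) = -10.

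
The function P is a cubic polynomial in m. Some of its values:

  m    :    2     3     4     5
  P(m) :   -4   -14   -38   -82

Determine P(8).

-394

Write P(m) = am³ + bm² + cm + d; the 4 given values yield a linear system in the 4 coefficients.
Solving, P(m) = -m³ + 2m² - m - 2.
Then P(8) = -394.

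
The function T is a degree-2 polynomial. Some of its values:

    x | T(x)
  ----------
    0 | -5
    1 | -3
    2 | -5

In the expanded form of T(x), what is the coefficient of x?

Write T(x) = ax² + bx + c; the 3 given values yield a linear system in the 3 coefficients.
Solving, T(x) = -2x² + 4x - 5.
The coefficient of x is 4.

4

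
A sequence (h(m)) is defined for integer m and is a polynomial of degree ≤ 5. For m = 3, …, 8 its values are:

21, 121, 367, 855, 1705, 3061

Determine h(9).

First differences: 100, 246, 488, 850, 1356. Second differences: 146, 242, 362, 506. Third differences: 96, 120, 144. Fourth differences: 24, 24.
Level-4 differences are constant, so h has degree 4.
Fitting a degree-4 polynomial gives h(m) = m^4 - 2m³ - m - 3.
Then h(9) = 5091.

5091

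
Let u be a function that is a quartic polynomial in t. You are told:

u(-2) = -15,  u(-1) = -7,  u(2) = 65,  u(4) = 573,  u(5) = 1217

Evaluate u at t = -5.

177

Write u(t) = at^4 + bt³ + ct² + dt + e; the 5 given values yield a linear system in the 5 coefficients.
Solving, u(t) = t^4 + 4t³ + 3t² + 4t - 3.
Then u(-5) = 177.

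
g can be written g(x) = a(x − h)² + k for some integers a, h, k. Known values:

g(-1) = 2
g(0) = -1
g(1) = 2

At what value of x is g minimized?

0

First differences -3, 3; second difference 6 = 2a, so a = 3.
Expanding, the x-coefficient is −2ah = -6h; matching it to the data gives h = 0, and then k = -1.
So g(x) = 3(x + 0)² − 1.
Hence h = 0.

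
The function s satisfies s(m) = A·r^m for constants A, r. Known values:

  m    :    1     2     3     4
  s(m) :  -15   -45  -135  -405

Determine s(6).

Consecutive ratio: -45/(-15) = 3, and -135/(-45) = 3, so r = 3.
Then A·3^1 = -15 gives A = -5, and s(m) = -5·3^m.
s(6) = -5·3^6 = -3645.

-3645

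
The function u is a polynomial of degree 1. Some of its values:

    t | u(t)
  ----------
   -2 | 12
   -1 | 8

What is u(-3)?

Write u(t) = at + b; the 2 given values yield a linear system in the 2 coefficients.
Solving, u(t) = -4t + 4.
Then u(-3) = 16.

16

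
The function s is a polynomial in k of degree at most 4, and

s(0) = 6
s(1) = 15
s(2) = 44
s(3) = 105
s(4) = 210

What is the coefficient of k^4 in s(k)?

0

First differences: 9, 29, 61, 105. Second differences: 20, 32, 44. Third differences: 12, 12.
Level-3 differences are constant, so s has degree 3.
Fitting a degree-3 polynomial gives s(k) = 2k³ + 4k² + 3k + 6.
The coefficient of k^4 is 0.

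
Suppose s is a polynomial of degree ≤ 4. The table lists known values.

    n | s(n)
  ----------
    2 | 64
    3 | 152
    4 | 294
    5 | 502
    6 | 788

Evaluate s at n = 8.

First differences: 88, 142, 208, 286. Second differences: 54, 66, 78. Third differences: 12, 12.
Level-3 differences are constant, so s has degree 3.
Fitting a degree-3 polynomial gives s(n) = 2n³ + 9n² + 5n + 2.
Then s(8) = 1642.

1642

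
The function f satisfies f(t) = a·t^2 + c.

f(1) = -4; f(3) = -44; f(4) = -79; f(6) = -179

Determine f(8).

From f(1) = -4 and f(3) = -44: 1a + c = -4 and 9a + c = -44.
Subtracting: 8a = -40, so a = -5; then c = -4 − (-5)·1 = 1.
So f(t) = -5t² + 1, and f(8) = -319.

-319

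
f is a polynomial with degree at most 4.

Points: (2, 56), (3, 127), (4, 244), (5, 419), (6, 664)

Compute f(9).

Write f(m) = am^4 + bm³ + cm² + dm + e; the 5 given values yield a linear system in the 5 coefficients.
Solving, the leading coefficient vanishes, and f(m) = 2m³ + 5m² + 8m + 4.
Then f(9) = 1939.

1939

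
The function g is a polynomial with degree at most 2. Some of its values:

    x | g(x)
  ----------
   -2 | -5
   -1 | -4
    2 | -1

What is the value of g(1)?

-2

Write g(x) = ax² + bx + c; the 3 given values yield a linear system in the 3 coefficients.
Solving, the leading coefficient vanishes, and g(x) = x - 3.
Then g(1) = -2.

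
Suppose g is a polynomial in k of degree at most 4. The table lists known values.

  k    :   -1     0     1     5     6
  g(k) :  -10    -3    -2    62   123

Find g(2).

-1

Write g(k) = ak^4 + bk³ + ck² + dk + e; the 5 given values yield a linear system in the 5 coefficients.
Solving, the leading coefficient vanishes, and g(k) = k³ - 3k² + 3k - 3.
Then g(2) = -1.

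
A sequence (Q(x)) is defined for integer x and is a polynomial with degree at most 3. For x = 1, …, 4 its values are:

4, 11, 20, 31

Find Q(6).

59

Write Q(x) = ax³ + bx² + cx + d; the 4 given values yield a linear system in the 4 coefficients.
Solving, the leading coefficient vanishes, and Q(x) = x² + 4x - 1.
Then Q(6) = 59.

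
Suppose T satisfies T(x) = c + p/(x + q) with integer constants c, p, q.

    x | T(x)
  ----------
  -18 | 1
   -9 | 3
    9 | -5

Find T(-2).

(T(x) − c)(x + q) = p for each data point; the three points give a linear system in c and q, then p follows.
Solving: c = -1, q = 0, p = -36, so T(x) = -1 − 36/(x + 0).
Then T(-2) = -1 − 36/(-2) = 17.

17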